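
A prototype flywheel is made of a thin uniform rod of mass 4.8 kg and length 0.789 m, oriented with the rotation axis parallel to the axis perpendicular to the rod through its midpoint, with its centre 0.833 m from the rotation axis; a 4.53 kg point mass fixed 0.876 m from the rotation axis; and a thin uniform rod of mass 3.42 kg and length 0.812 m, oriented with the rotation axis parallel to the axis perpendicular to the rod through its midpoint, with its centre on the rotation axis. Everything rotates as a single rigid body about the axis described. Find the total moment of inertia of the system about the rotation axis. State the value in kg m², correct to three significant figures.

Thin rod: I_cm = (1/12)ML² = (1/12)(4.8)(0.789)² = 0.24901 kg m²; centre at d = 0.833 m, so the parallel axis theorem gives I = 0.24901 + (4.8)(0.833)² = 3.5797 kg m².
Point mass: I_cm = 0; centre at d = 0.876 m, so the parallel axis theorem gives I = 0 + (4.53)(0.876)² = 3.4762 kg m².
Thin rod: I_cm = (1/12)ML² = (1/12)(3.42)(0.812)² = 0.18791 kg m²; axis through the centre, so I = 0.18791 kg m².
Total I = 3.5797 + 3.4762 + 0.18791 = 7.2438 kg m².

7.24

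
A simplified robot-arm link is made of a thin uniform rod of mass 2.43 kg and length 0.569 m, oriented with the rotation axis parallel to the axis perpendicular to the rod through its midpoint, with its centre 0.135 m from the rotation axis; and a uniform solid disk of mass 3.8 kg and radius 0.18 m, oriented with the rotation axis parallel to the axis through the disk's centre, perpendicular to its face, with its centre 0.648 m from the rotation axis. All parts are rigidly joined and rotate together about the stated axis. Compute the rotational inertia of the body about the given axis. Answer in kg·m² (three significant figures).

Thin rod: I_cm = (1/12)ML² = (1/12)(2.43)(0.569)² = 0.065562 kg·m²; centre at d = 0.135 m, so I = I_cm + Md² gives I = 0.065562 + (2.43)(0.135)² = 0.10985 kg·m².
Solid disk: I_cm = (1/2)MR² = (1/2)(3.8)(0.18)² = 0.06156 kg·m²; centre at d = 0.648 m, so I = I_cm + Md² gives I = 0.06156 + (3.8)(0.648)² = 1.6572 kg·m².
Total I = 0.10985 + 1.6572 = 1.767 kg·m².

1.77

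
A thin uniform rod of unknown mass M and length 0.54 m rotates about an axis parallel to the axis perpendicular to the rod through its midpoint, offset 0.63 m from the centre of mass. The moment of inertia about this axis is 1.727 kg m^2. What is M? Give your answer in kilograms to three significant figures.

I = I_cm + Md² = (1/12)ML² + Md² = M·[0.0833333·(0.54)² + (0.63)²] = M·0.4212.
So M = 1.727 / 0.4212 = 4.1002 kg.

4.10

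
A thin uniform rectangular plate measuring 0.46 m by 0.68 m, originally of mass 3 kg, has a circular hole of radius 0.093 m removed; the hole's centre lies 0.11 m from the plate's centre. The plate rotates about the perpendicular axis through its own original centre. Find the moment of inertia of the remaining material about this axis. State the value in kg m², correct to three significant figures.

Unpierced body about its centre: I₀ = (1/12)M(a²+b²) = (1/12)(3)[(0.46)² + (0.68)²] = 0.1685 kg m².
The removed disk has mass m = M·πr²/(ab) = (3)·π(0.093)²/(0.46·0.68) = 0.2606 kg (same uniform areal density).
Its moment of inertia about the rotation axis (parallel-axis theorem): I_hole = (1/2)mr² + md² = (1/2)(0.2606)(0.093)² + (0.2606)(0.11)² = 0.0042802 kg m².
Treating the hole as negative mass, I = I₀ − I_hole = 0.1685 − 0.0042802 = 0.16422 kg m².

0.164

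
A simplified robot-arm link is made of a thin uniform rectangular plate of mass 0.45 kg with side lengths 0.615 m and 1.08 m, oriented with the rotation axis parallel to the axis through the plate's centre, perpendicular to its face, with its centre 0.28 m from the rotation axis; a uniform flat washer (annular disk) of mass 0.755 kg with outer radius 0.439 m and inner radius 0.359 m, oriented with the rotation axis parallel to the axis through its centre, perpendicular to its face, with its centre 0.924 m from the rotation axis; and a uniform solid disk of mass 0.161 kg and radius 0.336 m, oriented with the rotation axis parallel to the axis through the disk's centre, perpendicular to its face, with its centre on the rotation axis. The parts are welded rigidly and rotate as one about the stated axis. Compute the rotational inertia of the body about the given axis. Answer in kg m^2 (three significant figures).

0.868

Rectangular plate: I_cm = (1/12)M(a²+b²) = (1/12)(0.45)[(0.615)² + (1.08)²] = 0.057923 kg m^2; centre at d = 0.28 m, so I = I_cm + Md² gives I = 0.057923 + (0.45)(0.28)² = 0.093203 kg m^2.
Annular disk: I_cm = (1/2)M(R²+r²) = (1/2)(0.755)[(0.439)² + (0.359)²] = 0.1214 kg m^2; centre at d = 0.924 m, so I = I_cm + Md² gives I = 0.1214 + (0.755)(0.924)² = 0.76601 kg m^2.
Solid disk: I_cm = (1/2)MR² = (1/2)(0.161)(0.336)² = 0.0090881 kg m^2; axis through the centre, so I = 0.0090881 kg m^2.
Total I = 0.093203 + 0.76601 + 0.0090881 = 0.8683 kg m^2.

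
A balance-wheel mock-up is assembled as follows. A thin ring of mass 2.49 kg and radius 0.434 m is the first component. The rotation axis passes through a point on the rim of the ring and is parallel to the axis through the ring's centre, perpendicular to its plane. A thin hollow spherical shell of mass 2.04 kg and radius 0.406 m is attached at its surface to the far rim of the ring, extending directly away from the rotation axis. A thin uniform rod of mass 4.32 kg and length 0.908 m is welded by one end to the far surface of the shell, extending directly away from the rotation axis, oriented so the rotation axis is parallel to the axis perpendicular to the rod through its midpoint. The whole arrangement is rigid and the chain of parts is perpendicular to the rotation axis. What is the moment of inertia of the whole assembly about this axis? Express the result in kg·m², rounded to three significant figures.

24.4

Thin ring: I_cm = MR² = (2.49)(0.434)² = 0.46901 kg·m²; centre at d = 0.434 m, so the parallel axis theorem gives I = 0.46901 + (2.49)(0.434)² = 0.93801 kg·m².
Spherical shell: I_cm = (2/3)MR² = (2/3)(2.04)(0.406)² = 0.22418 kg·m²; centre at d = 0.434 + 0.434 + 0.406 = 1.274 m, so the parallel axis theorem gives I = 0.22418 + (2.04)(1.274)² = 3.5353 kg·m².
Thin rod: I_cm = (1/12)ML² = (1/12)(4.32)(0.908)² = 0.29681 kg·m²; centre at d = 0.434 + 0.434 + 0.406 + 0.406 + 0.454 = 2.134 m, so the parallel axis theorem gives I = 0.29681 + (4.32)(2.134)² = 19.97 kg·m².
Total I = 0.93801 + 3.5353 + 19.97 = 24.443 kg·m².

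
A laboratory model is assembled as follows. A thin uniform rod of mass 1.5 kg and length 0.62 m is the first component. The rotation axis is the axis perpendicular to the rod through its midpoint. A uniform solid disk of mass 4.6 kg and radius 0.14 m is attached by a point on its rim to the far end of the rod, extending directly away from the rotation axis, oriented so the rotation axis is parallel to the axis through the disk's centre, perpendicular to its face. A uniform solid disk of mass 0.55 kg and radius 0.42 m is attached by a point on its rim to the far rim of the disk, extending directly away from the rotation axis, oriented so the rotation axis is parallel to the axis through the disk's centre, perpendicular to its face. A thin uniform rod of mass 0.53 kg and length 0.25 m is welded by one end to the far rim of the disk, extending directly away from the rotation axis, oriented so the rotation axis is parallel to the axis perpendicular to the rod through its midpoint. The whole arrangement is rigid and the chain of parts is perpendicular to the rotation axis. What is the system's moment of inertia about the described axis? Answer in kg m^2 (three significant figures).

2.92

Thin rod: I_cm = (1/12)ML² = (1/12)(1.5)(0.62)² = 0.04805 kg m^2; axis through the centre, so I = 0.04805 kg m^2.
Solid disk: I_cm = (1/2)MR² = (1/2)(4.6)(0.14)² = 0.04508 kg m^2; centre at d = 0.31 + 0.14 = 0.45 m, so I = I_cm + Md² gives I = 0.04508 + (4.6)(0.45)² = 0.97658 kg m^2.
Solid disk: I_cm = (1/2)MR² = (1/2)(0.55)(0.42)² = 0.04851 kg m^2; centre at d = 0.31 + 0.14 + 0.14 + 0.42 = 1.01 m, so I = I_cm + Md² gives I = 0.04851 + (0.55)(1.01)² = 0.60957 kg m^2.
Thin rod: I_cm = (1/12)ML² = (1/12)(0.53)(0.25)² = 0.0027604 kg m^2; centre at d = 0.31 + 0.14 + 0.14 + 0.42 + 0.42 + 0.125 = 1.555 m, so I = I_cm + Md² gives I = 0.0027604 + (0.53)(1.555)² = 1.2843 kg m^2.
Total I = 0.04805 + 0.97658 + 0.60957 + 1.2843 = 2.9185 kg m^2.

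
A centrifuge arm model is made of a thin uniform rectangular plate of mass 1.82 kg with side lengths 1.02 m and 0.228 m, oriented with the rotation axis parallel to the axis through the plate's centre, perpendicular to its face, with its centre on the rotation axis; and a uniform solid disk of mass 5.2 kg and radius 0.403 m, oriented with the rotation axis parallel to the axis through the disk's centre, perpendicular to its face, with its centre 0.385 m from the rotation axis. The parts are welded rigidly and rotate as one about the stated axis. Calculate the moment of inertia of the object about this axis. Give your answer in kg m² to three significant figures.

1.36

Rectangular plate: I_cm = (1/12)M(a²+b²) = (1/12)(1.82)[(1.02)² + (0.228)²] = 0.16568 kg m²; axis through the centre, so I = 0.16568 kg m².
Solid disk: I_cm = (1/2)MR² = (1/2)(5.2)(0.403)² = 0.42226 kg m²; centre at d = 0.385 m, so the parallel axis theorem gives I = 0.42226 + (5.2)(0.385)² = 1.193 kg m².
Total I = 0.16568 + 1.193 = 1.3587 kg m².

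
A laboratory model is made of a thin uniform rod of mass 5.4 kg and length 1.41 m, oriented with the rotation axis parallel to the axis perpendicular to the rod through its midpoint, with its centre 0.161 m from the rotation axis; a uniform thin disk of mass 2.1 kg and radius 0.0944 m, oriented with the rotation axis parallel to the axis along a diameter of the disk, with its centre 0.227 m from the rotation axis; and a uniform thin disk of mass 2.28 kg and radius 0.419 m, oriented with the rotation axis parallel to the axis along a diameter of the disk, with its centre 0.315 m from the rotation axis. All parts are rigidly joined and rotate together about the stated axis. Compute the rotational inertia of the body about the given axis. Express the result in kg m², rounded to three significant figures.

Thin rod: I_cm = (1/12)ML² = (1/12)(5.4)(1.41)² = 0.89464 kg m²; centre at d = 0.161 m, so I = I_cm + Md² gives I = 0.89464 + (5.4)(0.161)² = 1.0346 kg m².
Thin disk: I_cm = (1/4)MR² = (1/4)(2.1)(0.0944)² = 0.0046785 kg m²; centre at d = 0.227 m, so I = I_cm + Md² gives I = 0.0046785 + (2.1)(0.227)² = 0.11289 kg m².
Thin disk: I_cm = (1/4)MR² = (1/4)(2.28)(0.419)² = 0.10007 kg m²; centre at d = 0.315 m, so I = I_cm + Md² gives I = 0.10007 + (2.28)(0.315)² = 0.3263 kg m².
Total I = 1.0346 + 0.11289 + 0.3263 = 1.4738 kg m².

1.47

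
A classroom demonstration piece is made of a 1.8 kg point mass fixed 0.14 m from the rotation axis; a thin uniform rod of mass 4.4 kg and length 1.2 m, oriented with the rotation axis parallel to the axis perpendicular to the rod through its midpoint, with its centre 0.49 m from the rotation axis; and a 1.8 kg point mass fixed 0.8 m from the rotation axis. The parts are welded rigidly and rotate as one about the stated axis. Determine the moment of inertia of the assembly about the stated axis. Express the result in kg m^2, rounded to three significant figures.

2.77

Point mass: I_cm = 0; centre at d = 0.14 m, so I = I_cm + Md² gives I = 0 + (1.8)(0.14)² = 0.03528 kg m^2.
Thin rod: I_cm = (1/12)ML² = (1/12)(4.4)(1.2)² = 0.528 kg m^2; centre at d = 0.49 m, so I = I_cm + Md² gives I = 0.528 + (4.4)(0.49)² = 1.5844 kg m^2.
Point mass: I_cm = 0; centre at d = 0.8 m, so I = I_cm + Md² gives I = 0 + (1.8)(0.8)² = 1.152 kg m^2.
Total I = 0.03528 + 1.5844 + 1.152 = 2.7717 kg m^2.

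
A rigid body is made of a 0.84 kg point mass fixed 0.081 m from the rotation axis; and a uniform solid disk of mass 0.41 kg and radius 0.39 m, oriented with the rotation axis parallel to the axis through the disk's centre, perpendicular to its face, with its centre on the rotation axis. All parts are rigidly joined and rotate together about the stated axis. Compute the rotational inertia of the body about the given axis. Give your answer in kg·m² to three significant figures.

Point mass: I_cm = 0; centre at d = 0.081 m, so I = I_cm + Md² gives I = 0 + (0.84)(0.081)² = 0.0055112 kg·m².
Solid disk: I_cm = (1/2)MR² = (1/2)(0.41)(0.39)² = 0.03118 kg·m²; axis through the centre, so I = 0.03118 kg·m².
Total I = 0.0055112 + 0.03118 = 0.036692 kg·m².

0.0367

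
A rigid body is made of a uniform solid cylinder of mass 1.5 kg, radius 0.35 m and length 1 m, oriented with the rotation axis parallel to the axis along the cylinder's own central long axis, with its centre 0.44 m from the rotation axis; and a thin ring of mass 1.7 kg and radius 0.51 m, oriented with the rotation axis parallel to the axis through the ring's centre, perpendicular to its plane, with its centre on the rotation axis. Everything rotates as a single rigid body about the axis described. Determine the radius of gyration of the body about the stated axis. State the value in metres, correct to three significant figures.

Solid cylinder: I_cm = (1/2)MR² = (1/2)(1.5)(0.35)² = 0.091875 kg m^2; centre at d = 0.44 m, so the parallel axis theorem gives I = 0.091875 + (1.5)(0.44)² = 0.38227 kg m^2.
Thin ring: I_cm = MR² = (1.7)(0.51)² = 0.44217 kg m^2; axis through the centre, so I = 0.44217 kg m^2.
Total I = 0.82444 kg m^2; total mass M = 3.2 kg.
k = √(I/M) = √(0.82444/3.2) = 0.50758 m.

0.508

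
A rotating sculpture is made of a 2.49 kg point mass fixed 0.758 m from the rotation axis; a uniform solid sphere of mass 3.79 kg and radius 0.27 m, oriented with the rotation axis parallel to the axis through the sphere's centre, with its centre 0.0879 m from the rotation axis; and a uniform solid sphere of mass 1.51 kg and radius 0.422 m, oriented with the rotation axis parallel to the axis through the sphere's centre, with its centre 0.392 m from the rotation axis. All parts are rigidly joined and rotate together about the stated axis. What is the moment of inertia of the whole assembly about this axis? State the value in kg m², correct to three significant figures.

1.91

Point mass: I_cm = 0; centre at d = 0.758 m, so the parallel axis theorem gives I = 0 + (2.49)(0.758)² = 1.4307 kg m².
Solid sphere: I_cm = (2/5)MR² = (2/5)(3.79)(0.27)² = 0.11052 kg m²; centre at d = 0.0879 m, so the parallel axis theorem gives I = 0.11052 + (3.79)(0.0879)² = 0.1398 kg m².
Solid sphere: I_cm = (2/5)MR² = (2/5)(1.51)(0.422)² = 0.10756 kg m²; centre at d = 0.392 m, so the parallel axis theorem gives I = 0.10756 + (1.51)(0.392)² = 0.3396 kg m².
Total I = 1.4307 + 0.1398 + 0.3396 = 1.9101 kg m².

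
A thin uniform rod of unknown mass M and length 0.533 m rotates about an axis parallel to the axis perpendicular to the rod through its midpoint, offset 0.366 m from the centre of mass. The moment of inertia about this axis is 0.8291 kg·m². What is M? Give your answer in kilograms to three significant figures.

5.26

I = I_cm + Md² = (1/12)ML² + Md² = M·[0.0833333·(0.533)² + (0.366)²] = M·0.15763.
So M = 0.8291 / 0.15763 = 5.2598 kg.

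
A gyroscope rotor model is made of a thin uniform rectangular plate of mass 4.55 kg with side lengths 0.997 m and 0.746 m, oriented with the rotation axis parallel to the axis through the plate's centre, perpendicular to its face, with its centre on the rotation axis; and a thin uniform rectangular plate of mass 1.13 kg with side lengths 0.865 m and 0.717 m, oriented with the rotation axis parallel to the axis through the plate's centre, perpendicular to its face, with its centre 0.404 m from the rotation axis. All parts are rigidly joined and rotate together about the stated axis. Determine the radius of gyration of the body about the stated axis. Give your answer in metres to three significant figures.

Rectangular plate: I_cm = (1/12)M(a²+b²) = (1/12)(4.55)[(0.997)² + (0.746)²] = 0.58791 kg m^2; axis through the centre, so I = 0.58791 kg m^2.
Rectangular plate: I_cm = (1/12)M(a²+b²) = (1/12)(1.13)[(0.865)² + (0.717)²] = 0.11887 kg m^2; centre at d = 0.404 m, so I = I_cm + Md² gives I = 0.11887 + (1.13)(0.404)² = 0.3033 kg m^2.
Total I = 0.89121 kg m^2; total mass M = 5.68 kg.
k = √(I/M) = √(0.89121/5.68) = 0.39611 m.

0.396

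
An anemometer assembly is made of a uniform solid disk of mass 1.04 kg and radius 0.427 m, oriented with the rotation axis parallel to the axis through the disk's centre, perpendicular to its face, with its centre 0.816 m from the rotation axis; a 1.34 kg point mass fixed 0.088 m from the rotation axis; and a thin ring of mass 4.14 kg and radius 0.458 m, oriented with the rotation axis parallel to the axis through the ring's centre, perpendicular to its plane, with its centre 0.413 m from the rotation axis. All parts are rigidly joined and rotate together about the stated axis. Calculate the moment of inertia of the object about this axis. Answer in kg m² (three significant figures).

2.37

Solid disk: I_cm = (1/2)MR² = (1/2)(1.04)(0.427)² = 0.094811 kg m²; centre at d = 0.816 m, so the parallel axis theorem gives I = 0.094811 + (1.04)(0.816)² = 0.7873 kg m².
Point mass: I_cm = 0; centre at d = 0.088 m, so the parallel axis theorem gives I = 0 + (1.34)(0.088)² = 0.010377 kg m².
Thin ring: I_cm = MR² = (4.14)(0.458)² = 0.86842 kg m²; centre at d = 0.413 m, so the parallel axis theorem gives I = 0.86842 + (4.14)(0.413)² = 1.5746 kg m².
Total I = 0.7873 + 0.010377 + 1.5746 = 2.3723 kg m².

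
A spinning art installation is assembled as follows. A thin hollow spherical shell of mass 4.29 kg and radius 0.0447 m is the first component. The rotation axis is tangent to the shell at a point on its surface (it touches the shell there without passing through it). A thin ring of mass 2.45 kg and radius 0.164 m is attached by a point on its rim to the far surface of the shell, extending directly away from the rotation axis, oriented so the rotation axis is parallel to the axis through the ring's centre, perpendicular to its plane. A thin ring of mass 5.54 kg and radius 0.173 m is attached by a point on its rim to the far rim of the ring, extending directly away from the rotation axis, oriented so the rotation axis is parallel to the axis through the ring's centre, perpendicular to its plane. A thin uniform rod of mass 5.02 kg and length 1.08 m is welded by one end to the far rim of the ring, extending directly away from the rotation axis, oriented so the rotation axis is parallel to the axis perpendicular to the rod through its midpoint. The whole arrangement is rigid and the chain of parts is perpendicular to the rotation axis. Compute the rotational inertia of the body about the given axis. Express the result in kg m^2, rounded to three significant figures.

Spherical shell: I_cm = (2/3)MR² = (2/3)(4.29)(0.0447)² = 0.0057145 kg m^2; centre at d = 0.0447 m, so the parallel axis theorem gives I = 0.0057145 + (4.29)(0.0447)² = 0.014286 kg m^2.
Thin ring: I_cm = MR² = (2.45)(0.164)² = 0.065895 kg m^2; centre at d = 0.0447 + 0.0447 + 0.164 = 0.2534 m, so the parallel axis theorem gives I = 0.065895 + (2.45)(0.2534)² = 0.22321 kg m^2.
Thin ring: I_cm = MR² = (5.54)(0.173)² = 0.16581 kg m^2; centre at d = 0.0447 + 0.0447 + 0.164 + 0.164 + 0.173 = 0.5904 m, so the parallel axis theorem gives I = 0.16581 + (5.54)(0.5904)² = 2.0969 kg m^2.
Thin rod: I_cm = (1/12)ML² = (1/12)(5.02)(1.08)² = 0.48794 kg m^2; centre at d = 0.0447 + 0.0447 + 0.164 + 0.164 + 0.173 + 0.173 + 0.54 = 1.3034 m, so the parallel axis theorem gives I = 0.48794 + (5.02)(1.3034)² = 9.0162 kg m^2.
Total I = 0.014286 + 0.22321 + 2.0969 + 9.0162 = 11.351 kg m^2.

11.4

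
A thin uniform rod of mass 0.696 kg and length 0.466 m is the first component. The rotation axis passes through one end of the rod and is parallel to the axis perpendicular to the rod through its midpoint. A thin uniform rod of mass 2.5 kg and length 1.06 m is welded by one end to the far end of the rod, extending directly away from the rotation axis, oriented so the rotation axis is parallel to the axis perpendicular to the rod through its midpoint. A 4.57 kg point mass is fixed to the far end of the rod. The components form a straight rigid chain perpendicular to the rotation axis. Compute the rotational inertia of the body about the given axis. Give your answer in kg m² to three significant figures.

Thin rod: I_cm = (1/12)ML² = (1/12)(0.696)(0.466)² = 0.012595 kg m²; centre at d = 0.233 m, so I = I_cm + Md² gives I = 0.012595 + (0.696)(0.233)² = 0.05038 kg m².
Thin rod: I_cm = (1/12)ML² = (1/12)(2.5)(1.06)² = 0.23408 kg m²; centre at d = 0.233 + 0.233 + 0.53 = 0.996 m, so I = I_cm + Md² gives I = 0.23408 + (2.5)(0.996)² = 2.7141 kg m².
Point mass: I_cm = 0; centre at d = 0.233 + 0.233 + 0.53 + 0.53 = 1.526 m, so I = I_cm + Md² gives I = 0 + (4.57)(1.526)² = 10.642 kg m².
Total I = 0.05038 + 2.7141 + 10.642 = 13.407 kg m².

13.4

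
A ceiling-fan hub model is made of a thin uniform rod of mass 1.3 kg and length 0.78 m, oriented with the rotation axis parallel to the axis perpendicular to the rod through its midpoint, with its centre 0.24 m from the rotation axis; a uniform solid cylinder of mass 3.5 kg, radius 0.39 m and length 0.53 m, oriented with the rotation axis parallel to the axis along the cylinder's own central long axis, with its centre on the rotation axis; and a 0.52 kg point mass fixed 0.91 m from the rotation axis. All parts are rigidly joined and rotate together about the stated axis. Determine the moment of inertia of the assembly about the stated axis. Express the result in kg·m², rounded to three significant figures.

0.838

Thin rod: I_cm = (1/12)ML² = (1/12)(1.3)(0.78)² = 0.06591 kg·m²; centre at d = 0.24 m, so I = I_cm + Md² gives I = 0.06591 + (1.3)(0.24)² = 0.14079 kg·m².
Solid cylinder: I_cm = (1/2)MR² = (1/2)(3.5)(0.39)² = 0.26618 kg·m²; axis through the centre, so I = 0.26618 kg·m².
Point mass: I_cm = 0; centre at d = 0.91 m, so I = I_cm + Md² gives I = 0 + (0.52)(0.91)² = 0.43061 kg·m².
Total I = 0.14079 + 0.26618 + 0.43061 = 0.83758 kg·m².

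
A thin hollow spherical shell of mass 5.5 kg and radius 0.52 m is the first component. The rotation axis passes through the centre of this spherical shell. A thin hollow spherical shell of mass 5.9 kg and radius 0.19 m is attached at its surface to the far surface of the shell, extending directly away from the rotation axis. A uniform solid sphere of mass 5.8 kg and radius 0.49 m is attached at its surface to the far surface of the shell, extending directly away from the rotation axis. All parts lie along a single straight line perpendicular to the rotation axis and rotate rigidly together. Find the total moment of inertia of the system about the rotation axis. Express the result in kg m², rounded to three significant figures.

Spherical shell: I_cm = (2/3)MR² = (2/3)(5.5)(0.52)² = 0.99147 kg m²; axis through the centre, so I = 0.99147 kg m².
Spherical shell: I_cm = (2/3)MR² = (2/3)(5.9)(0.19)² = 0.14199 kg m²; centre at d = 0.52 + 0.19 = 0.71 m, so the parallel axis theorem gives I = 0.14199 + (5.9)(0.71)² = 3.1162 kg m².
Solid sphere: I_cm = (2/5)MR² = (2/5)(5.8)(0.49)² = 0.55703 kg m²; centre at d = 0.52 + 0.19 + 0.19 + 0.49 = 1.39 m, so the parallel axis theorem gives I = 0.55703 + (5.8)(1.39)² = 11.763 kg m².
Total I = 0.99147 + 3.1162 + 11.763 = 15.871 kg m².

15.9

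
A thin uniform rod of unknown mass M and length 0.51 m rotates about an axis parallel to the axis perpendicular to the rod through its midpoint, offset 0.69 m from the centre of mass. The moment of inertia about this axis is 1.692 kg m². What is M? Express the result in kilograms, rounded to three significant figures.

3.40

I = I_cm + Md² = (1/12)ML² + Md² = M·[0.0833333·(0.51)² + (0.69)²] = M·0.49777.
So M = 1.692 / 0.49777 = 3.3991 kg.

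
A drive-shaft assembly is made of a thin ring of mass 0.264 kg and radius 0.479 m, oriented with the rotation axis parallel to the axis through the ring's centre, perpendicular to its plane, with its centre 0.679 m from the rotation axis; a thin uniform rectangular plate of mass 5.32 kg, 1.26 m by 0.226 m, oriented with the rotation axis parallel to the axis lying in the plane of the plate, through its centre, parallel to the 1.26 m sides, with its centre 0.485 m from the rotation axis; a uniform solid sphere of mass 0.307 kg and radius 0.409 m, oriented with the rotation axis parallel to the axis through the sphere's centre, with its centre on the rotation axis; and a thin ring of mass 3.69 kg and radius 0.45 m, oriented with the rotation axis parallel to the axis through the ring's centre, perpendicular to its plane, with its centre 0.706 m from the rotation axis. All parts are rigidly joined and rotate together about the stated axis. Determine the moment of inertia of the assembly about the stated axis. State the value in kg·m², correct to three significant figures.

Thin ring: I_cm = MR² = (0.264)(0.479)² = 0.060572 kg·m²; centre at d = 0.679 m, so I = I_cm + Md² gives I = 0.060572 + (0.264)(0.679)² = 0.18229 kg·m².
Rectangular plate: I_cm = (1/12)Mb² = (1/12)(5.32)(0.226)² = 0.022644 kg·m²; centre at d = 0.485 m, so I = I_cm + Md² gives I = 0.022644 + (5.32)(0.485)² = 1.274 kg·m².
Solid sphere: I_cm = (2/5)MR² = (2/5)(0.307)(0.409)² = 0.020542 kg·m²; axis through the centre, so I = 0.020542 kg·m².
Thin ring: I_cm = MR² = (3.69)(0.45)² = 0.74723 kg·m²; centre at d = 0.706 m, so I = I_cm + Md² gives I = 0.74723 + (3.69)(0.706)² = 2.5865 kg·m².
Total I = 0.18229 + 1.274 + 0.020542 + 2.5865 = 4.0633 kg·m².

4.06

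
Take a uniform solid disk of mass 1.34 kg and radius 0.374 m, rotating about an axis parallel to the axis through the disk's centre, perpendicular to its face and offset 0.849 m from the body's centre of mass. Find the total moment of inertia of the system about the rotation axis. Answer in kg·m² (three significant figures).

I_cm = (1/2)MR² = (1/2)(1.34)(0.374)² = 0.093717 kg·m²; centre at d = 0.849 m, so the parallel axis theorem gives I = 0.093717 + (1.34)(0.849)² = 1.0596 kg·m².

1.06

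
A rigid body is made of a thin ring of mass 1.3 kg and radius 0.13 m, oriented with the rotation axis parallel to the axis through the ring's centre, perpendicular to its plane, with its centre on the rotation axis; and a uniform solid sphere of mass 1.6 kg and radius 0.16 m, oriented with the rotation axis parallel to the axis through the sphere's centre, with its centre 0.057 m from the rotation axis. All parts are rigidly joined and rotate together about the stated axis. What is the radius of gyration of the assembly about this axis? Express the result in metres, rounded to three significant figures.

Thin ring: I_cm = MR² = (1.3)(0.13)² = 0.02197 kg·m²; axis through the centre, so I = 0.02197 kg·m².
Solid sphere: I_cm = (2/5)MR² = (2/5)(1.6)(0.16)² = 0.016384 kg·m²; centre at d = 0.057 m, so the parallel axis theorem gives I = 0.016384 + (1.6)(0.057)² = 0.021582 kg·m².
Total I = 0.043552 kg·m²; total mass M = 2.9 kg.
k = √(I/M) = √(0.043552/2.9) = 0.12255 m.

0.123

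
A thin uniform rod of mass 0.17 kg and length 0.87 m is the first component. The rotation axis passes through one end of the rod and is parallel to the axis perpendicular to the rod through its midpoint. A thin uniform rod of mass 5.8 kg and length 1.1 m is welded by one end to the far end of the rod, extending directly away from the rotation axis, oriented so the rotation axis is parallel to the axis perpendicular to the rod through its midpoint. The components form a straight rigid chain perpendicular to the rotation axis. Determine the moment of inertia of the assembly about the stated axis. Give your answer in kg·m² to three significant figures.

Thin rod: I_cm = (1/12)ML² = (1/12)(0.17)(0.87)² = 0.010723 kg·m²; centre at d = 0.435 m, so I = I_cm + Md² gives I = 0.010723 + (0.17)(0.435)² = 0.042891 kg·m².
Thin rod: I_cm = (1/12)ML² = (1/12)(5.8)(1.1)² = 0.58483 kg·m²; centre at d = 0.435 + 0.435 + 0.55 = 1.42 m, so I = I_cm + Md² gives I = 0.58483 + (5.8)(1.42)² = 12.28 kg·m².
Total I = 0.042891 + 12.28 = 12.323 kg·m².

12.3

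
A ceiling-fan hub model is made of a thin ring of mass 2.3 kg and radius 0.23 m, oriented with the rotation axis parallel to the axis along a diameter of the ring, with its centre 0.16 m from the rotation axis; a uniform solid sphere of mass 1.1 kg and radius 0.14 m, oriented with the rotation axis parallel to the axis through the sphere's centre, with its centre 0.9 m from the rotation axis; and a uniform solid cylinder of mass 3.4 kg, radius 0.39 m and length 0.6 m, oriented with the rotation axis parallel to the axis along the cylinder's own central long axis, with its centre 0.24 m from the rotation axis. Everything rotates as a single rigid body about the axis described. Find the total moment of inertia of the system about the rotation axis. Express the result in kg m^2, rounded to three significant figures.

Thin ring: I_cm = (1/2)MR² = (1/2)(2.3)(0.23)² = 0.060835 kg m^2; centre at d = 0.16 m, so I = I_cm + Md² gives I = 0.060835 + (2.3)(0.16)² = 0.11971 kg m^2.
Solid sphere: I_cm = (2/5)MR² = (2/5)(1.1)(0.14)² = 0.008624 kg m^2; centre at d = 0.9 m, so I = I_cm + Md² gives I = 0.008624 + (1.1)(0.9)² = 0.89962 kg m^2.
Solid cylinder: I_cm = (1/2)MR² = (1/2)(3.4)(0.39)² = 0.25857 kg m^2; centre at d = 0.24 m, so I = I_cm + Md² gives I = 0.25857 + (3.4)(0.24)² = 0.45441 kg m^2.
Total I = 0.11971 + 0.89962 + 0.45441 = 1.4737 kg m^2.

1.47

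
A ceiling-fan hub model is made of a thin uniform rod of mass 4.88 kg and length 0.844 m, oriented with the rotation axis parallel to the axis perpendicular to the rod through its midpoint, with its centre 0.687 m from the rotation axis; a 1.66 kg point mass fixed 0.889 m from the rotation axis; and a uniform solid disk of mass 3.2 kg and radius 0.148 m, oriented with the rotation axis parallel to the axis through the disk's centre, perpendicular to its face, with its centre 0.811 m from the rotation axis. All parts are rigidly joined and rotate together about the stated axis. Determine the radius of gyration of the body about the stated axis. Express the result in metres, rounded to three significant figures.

Thin rod: I_cm = (1/12)ML² = (1/12)(4.88)(0.844)² = 0.28968 kg m^2; centre at d = 0.687 m, so the parallel axis theorem gives I = 0.28968 + (4.88)(0.687)² = 2.5929 kg m^2.
Point mass: I_cm = 0; centre at d = 0.889 m, so the parallel axis theorem gives I = 0 + (1.66)(0.889)² = 1.3119 kg m^2.
Solid disk: I_cm = (1/2)MR² = (1/2)(3.2)(0.148)² = 0.035046 kg m^2; centre at d = 0.811 m, so the parallel axis theorem gives I = 0.035046 + (3.2)(0.811)² = 2.1398 kg m^2.
Total I = 6.0446 kg m^2; total mass M = 9.74 kg.
k = √(I/M) = √(6.0446/9.74) = 0.78778 m.

0.788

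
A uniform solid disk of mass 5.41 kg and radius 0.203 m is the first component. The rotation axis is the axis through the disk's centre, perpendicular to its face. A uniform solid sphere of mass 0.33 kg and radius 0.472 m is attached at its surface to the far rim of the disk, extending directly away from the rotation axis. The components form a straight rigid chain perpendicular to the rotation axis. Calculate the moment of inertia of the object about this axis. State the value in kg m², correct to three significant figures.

0.291

Solid disk: I_cm = (1/2)MR² = (1/2)(5.41)(0.203)² = 0.11147 kg m²; axis through the centre, so I = 0.11147 kg m².
Solid sphere: I_cm = (2/5)MR² = (2/5)(0.33)(0.472)² = 0.029407 kg m²; centre at d = 0.203 + 0.472 = 0.675 m, so the parallel axis theorem gives I = 0.029407 + (0.33)(0.675)² = 0.17976 kg m².
Total I = 0.11147 + 0.17976 = 0.29123 kg m².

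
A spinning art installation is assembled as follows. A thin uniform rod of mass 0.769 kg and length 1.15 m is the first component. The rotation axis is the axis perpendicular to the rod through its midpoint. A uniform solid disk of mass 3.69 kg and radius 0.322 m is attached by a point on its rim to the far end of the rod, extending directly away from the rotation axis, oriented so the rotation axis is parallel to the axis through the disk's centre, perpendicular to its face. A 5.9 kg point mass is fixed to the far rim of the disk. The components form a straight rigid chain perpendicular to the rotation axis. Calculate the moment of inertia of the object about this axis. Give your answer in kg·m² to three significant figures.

Thin rod: I_cm = (1/12)ML² = (1/12)(0.769)(1.15)² = 0.08475 kg·m²; axis through the centre, so I = 0.08475 kg·m².
Solid disk: I_cm = (1/2)MR² = (1/2)(3.69)(0.322)² = 0.1913 kg·m²; centre at d = 0.575 + 0.322 = 0.897 m, so I = I_cm + Md² gives I = 0.1913 + (3.69)(0.897)² = 3.1603 kg·m².
Point mass: I_cm = 0; centre at d = 0.575 + 0.322 + 0.322 = 1.219 m, so I = I_cm + Md² gives I = 0 + (5.9)(1.219)² = 8.7672 kg·m².
Total I = 0.08475 + 3.1603 + 8.7672 = 12.012 kg·m².

12.0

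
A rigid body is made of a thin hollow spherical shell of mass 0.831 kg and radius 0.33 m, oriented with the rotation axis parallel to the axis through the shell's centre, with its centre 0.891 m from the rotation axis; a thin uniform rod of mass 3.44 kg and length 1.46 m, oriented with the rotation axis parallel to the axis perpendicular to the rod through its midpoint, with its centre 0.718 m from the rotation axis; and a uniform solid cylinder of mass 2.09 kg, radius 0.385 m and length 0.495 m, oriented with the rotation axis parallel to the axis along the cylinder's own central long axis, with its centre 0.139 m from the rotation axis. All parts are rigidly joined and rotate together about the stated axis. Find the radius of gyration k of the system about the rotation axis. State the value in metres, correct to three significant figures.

Spherical shell: I_cm = (2/3)MR² = (2/3)(0.831)(0.33)² = 0.060331 kg·m²; centre at d = 0.891 m, so the parallel axis theorem gives I = 0.060331 + (0.831)(0.891)² = 0.72005 kg·m².
Thin rod: I_cm = (1/12)ML² = (1/12)(3.44)(1.46)² = 0.61106 kg·m²; centre at d = 0.718 m, so the parallel axis theorem gives I = 0.61106 + (3.44)(0.718)² = 2.3845 kg·m².
Solid cylinder: I_cm = (1/2)MR² = (1/2)(2.09)(0.385)² = 0.1549 kg·m²; centre at d = 0.139 m, so the parallel axis theorem gives I = 0.1549 + (2.09)(0.139)² = 0.19528 kg·m².
Total I = 3.2998 kg·m²; total mass M = 6.361 kg.
k = √(I/M) = √(3.2998/6.361) = 0.72024 m.

0.720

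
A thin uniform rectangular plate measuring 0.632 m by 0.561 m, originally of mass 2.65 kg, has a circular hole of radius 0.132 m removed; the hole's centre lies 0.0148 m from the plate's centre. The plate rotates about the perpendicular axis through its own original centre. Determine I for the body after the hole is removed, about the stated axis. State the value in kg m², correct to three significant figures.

0.154

Unpierced body about its centre: I₀ = (1/12)M(a²+b²) = (1/12)(2.65)[(0.632)² + (0.561)²] = 0.15771 kg m².
The removed disk has mass m = M·πr²/(ab) = (2.65)·π(0.132)²/(0.632·0.561) = 0.40913 kg (same uniform areal density).
Its moment of inertia about the rotation axis (parallel-axis theorem): I_hole = (1/2)mr² + md² = (1/2)(0.40913)(0.132)² + (0.40913)(0.0148)² = 0.003654 kg m².
Treating the hole as negative mass, I = I₀ − I_hole = 0.15771 − 0.003654 = 0.15405 kg m².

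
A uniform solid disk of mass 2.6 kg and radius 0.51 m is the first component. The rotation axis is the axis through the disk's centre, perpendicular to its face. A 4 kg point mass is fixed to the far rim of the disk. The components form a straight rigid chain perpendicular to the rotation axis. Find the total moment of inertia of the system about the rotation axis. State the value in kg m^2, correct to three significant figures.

Solid disk: I_cm = (1/2)MR² = (1/2)(2.6)(0.51)² = 0.33813 kg m^2; axis through the centre, so I = 0.33813 kg m^2.
Point mass: I_cm = 0; centre at d = 0.51 m, so I = I_cm + Md² gives I = 0 + (4)(0.51)² = 1.0404 kg m^2.
Total I = 0.33813 + 1.0404 = 1.3785 kg m^2.

1.38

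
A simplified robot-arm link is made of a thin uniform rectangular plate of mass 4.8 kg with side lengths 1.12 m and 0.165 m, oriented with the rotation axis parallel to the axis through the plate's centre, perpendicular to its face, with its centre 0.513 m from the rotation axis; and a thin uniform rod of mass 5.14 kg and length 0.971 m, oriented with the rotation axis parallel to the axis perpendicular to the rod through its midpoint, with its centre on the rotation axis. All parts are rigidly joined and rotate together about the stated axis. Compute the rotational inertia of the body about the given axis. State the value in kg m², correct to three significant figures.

2.18

Rectangular plate: I_cm = (1/12)M(a²+b²) = (1/12)(4.8)[(1.12)² + (0.165)²] = 0.51265 kg m²; centre at d = 0.513 m, so I = I_cm + Md² gives I = 0.51265 + (4.8)(0.513)² = 1.7759 kg m².
Thin rod: I_cm = (1/12)ML² = (1/12)(5.14)(0.971)² = 0.40385 kg m²; axis through the centre, so I = 0.40385 kg m².
Total I = 1.7759 + 0.40385 = 2.1797 kg m².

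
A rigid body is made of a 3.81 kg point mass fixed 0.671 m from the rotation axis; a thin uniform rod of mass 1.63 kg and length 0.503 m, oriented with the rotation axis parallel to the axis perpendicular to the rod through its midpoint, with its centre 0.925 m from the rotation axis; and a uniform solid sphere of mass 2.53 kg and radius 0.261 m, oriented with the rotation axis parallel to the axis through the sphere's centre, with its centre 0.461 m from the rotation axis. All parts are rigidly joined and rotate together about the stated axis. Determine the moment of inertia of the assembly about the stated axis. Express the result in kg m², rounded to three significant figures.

Point mass: I_cm = 0; centre at d = 0.671 m, so the parallel axis theorem gives I = 0 + (3.81)(0.671)² = 1.7154 kg m².
Thin rod: I_cm = (1/12)ML² = (1/12)(1.63)(0.503)² = 0.034367 kg m²; centre at d = 0.925 m, so the parallel axis theorem gives I = 0.034367 + (1.63)(0.925)² = 1.429 kg m².
Solid sphere: I_cm = (2/5)MR² = (2/5)(2.53)(0.261)² = 0.068938 kg m²; centre at d = 0.461 m, so the parallel axis theorem gives I = 0.068938 + (2.53)(0.461)² = 0.60662 kg m².
Total I = 1.7154 + 1.429 + 0.60662 = 3.7511 kg m².

3.75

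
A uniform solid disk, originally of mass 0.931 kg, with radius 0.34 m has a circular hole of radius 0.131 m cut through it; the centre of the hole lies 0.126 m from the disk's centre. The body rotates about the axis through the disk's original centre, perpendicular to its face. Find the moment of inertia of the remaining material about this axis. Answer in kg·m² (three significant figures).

Unpierced body about its centre: I₀ = (1/2)MR² = (1/2)(0.931)(0.34)² = 0.053812 kg·m².
The removed disk has mass m = M·(r/R)² = (0.931)(0.131/0.34)² = 0.13821 kg (same uniform areal density).
Its moment of inertia about the rotation axis (parallel-axis theorem): I_hole = (1/2)mr² + md² = (1/2)(0.13821)(0.131)² + (0.13821)(0.126)² = 0.0033801 kg·m².
Treating the hole as negative mass, I = I₀ − I_hole = 0.053812 − 0.0033801 = 0.050432 kg·m².

0.0504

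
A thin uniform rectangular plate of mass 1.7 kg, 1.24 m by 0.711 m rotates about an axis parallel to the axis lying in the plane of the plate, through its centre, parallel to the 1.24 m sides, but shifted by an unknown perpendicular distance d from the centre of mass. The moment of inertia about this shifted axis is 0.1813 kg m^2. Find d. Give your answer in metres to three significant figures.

0.254

About the centre-of-mass axis, I_cm = (1/12)Mb² = (1/12)(1.7)(0.711)² = 0.071615 kg m^2.
Parallel axis theorem: I = I_cm + Md², so Md² = 0.1813 − 0.071615 = 0.10968 kg m^2.
d = √(0.10968 / 1.7) = 0.25401 m.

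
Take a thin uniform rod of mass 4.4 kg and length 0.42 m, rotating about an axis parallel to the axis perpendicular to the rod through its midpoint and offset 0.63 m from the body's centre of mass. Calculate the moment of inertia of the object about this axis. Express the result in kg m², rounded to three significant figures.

1.81

I_cm = (1/12)ML² = (1/12)(4.4)(0.42)² = 0.06468 kg m²; centre at d = 0.63 m, so I = I_cm + Md² gives I = 0.06468 + (4.4)(0.63)² = 1.811 kg m².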